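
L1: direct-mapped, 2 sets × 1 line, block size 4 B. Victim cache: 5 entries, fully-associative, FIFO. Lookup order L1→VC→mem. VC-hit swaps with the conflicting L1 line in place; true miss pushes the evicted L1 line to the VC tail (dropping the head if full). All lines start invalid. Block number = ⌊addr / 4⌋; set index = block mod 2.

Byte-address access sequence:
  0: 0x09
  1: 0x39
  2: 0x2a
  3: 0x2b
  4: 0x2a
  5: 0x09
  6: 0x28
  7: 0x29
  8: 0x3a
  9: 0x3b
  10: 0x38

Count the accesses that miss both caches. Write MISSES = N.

MISSES = 3

#0 0x9→b2/s0 MISS; vc=[]
#1 0x39→b14/s0 MISS; vc=[2]
#2 0x2a→b10/s0 MISS; vc=[2,14]
#3 0x2b→b10/s0 L1-HIT; vc=[2,14]
#4 0x2a→b10/s0 L1-HIT; vc=[2,14]
#5 0x9→b2/s0 VC-HIT; vc=[10,14]
#6 0x28→b10/s0 VC-HIT; vc=[2,14]
#7 0x29→b10/s0 L1-HIT; vc=[2,14]
#8 0x3a→b14/s0 VC-HIT; vc=[2,10]
#9 0x3b→b14/s0 L1-HIT; vc=[2,10]
#10 0x38→b14/s0 L1-HIT; vc=[2,10]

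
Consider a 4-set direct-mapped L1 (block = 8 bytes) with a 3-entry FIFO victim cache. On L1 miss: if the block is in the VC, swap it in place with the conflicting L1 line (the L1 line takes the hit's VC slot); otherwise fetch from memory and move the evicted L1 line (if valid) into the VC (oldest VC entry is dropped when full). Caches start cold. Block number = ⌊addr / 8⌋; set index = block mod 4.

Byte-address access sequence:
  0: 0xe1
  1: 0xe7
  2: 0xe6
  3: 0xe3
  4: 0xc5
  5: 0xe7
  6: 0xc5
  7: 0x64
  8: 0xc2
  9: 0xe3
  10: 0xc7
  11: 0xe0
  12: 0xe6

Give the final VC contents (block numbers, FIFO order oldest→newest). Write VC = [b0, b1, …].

VC = [24, 12]

0: 0xe1 (blk 28, set 0) → MISS  vc=[]
1: 0xe7 (blk 28, set 0) → L1-HIT  vc=[]
2: 0xe6 (blk 28, set 0) → L1-HIT  vc=[]
3: 0xe3 (blk 28, set 0) → L1-HIT  vc=[]
4: 0xc5 (blk 24, set 0) → MISS  vc=[28]
5: 0xe7 (blk 28, set 0) → VC-HIT  vc=[24]
6: 0xc5 (blk 24, set 0) → VC-HIT  vc=[28]
7: 0x64 (blk 12, set 0) → MISS  vc=[28, 24]
8: 0xc2 (blk 24, set 0) → VC-HIT  vc=[28, 12]
9: 0xe3 (blk 28, set 0) → VC-HIT  vc=[24, 12]
10: 0xc7 (blk 24, set 0) → VC-HIT  vc=[28, 12]
11: 0xe0 (blk 28, set 0) → VC-HIT  vc=[24, 12]
12: 0xe6 (blk 28, set 0) → L1-HIT  vc=[24, 12]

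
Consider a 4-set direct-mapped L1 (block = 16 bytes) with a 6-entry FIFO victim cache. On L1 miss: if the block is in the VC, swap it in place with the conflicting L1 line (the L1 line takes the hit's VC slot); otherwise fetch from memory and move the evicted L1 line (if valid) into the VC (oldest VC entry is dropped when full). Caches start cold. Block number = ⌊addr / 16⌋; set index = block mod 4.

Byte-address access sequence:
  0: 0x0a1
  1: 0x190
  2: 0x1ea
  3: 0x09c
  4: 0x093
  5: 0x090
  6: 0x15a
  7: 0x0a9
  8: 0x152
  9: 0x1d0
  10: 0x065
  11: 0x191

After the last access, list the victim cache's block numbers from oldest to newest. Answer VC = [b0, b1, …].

#0 0xa1→b10/s2 MISS; vc=[]
#1 0x190→b25/s1 MISS; vc=[]
#2 0x1ea→b30/s2 MISS; vc=[10]
#3 0x9c→b9/s1 MISS; vc=[10,25]
#4 0x93→b9/s1 L1-HIT; vc=[10,25]
#5 0x90→b9/s1 L1-HIT; vc=[10,25]
#6 0x15a→b21/s1 MISS; vc=[10,25,9]
#7 0xa9→b10/s2 VC-HIT; vc=[30,25,9]
#8 0x152→b21/s1 L1-HIT; vc=[30,25,9]
#9 0x1d0→b29/s1 MISS; vc=[30,25,9,21]
#10 0x65→b6/s2 MISS; vc=[30,25,9,21,10]
#11 0x191→b25/s1 VC-HIT; vc=[30,29,9,21,10]

VC = [30, 29, 9, 21, 10]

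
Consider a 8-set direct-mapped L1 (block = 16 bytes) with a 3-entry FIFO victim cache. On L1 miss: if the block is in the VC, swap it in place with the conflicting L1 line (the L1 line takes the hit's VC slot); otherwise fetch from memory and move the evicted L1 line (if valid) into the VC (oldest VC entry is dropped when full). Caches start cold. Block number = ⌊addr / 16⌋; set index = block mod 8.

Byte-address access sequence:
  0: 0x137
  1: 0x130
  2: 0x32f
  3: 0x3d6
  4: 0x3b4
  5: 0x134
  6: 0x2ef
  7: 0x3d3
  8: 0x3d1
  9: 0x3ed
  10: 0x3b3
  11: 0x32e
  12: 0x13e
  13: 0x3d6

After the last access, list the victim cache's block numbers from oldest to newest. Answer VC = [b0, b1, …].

#0 0x137→b19/s3 MISS; vc=[]
#1 0x130→b19/s3 L1-HIT; vc=[]
#2 0x32f→b50/s2 MISS; vc=[]
#3 0x3d6→b61/s5 MISS; vc=[]
#4 0x3b4→b59/s3 MISS; vc=[19]
#5 0x134→b19/s3 VC-HIT; vc=[59]
#6 0x2ef→b46/s6 MISS; vc=[59]
#7 0x3d3→b61/s5 L1-HIT; vc=[59]
#8 0x3d1→b61/s5 L1-HIT; vc=[59]
#9 0x3ed→b62/s6 MISS; vc=[59,46]
#10 0x3b3→b59/s3 VC-HIT; vc=[19,46]
#11 0x32e→b50/s2 L1-HIT; vc=[19,46]
#12 0x13e→b19/s3 VC-HIT; vc=[59,46]
#13 0x3d6→b61/s5 L1-HIT; vc=[59,46]

VC = [59, 46]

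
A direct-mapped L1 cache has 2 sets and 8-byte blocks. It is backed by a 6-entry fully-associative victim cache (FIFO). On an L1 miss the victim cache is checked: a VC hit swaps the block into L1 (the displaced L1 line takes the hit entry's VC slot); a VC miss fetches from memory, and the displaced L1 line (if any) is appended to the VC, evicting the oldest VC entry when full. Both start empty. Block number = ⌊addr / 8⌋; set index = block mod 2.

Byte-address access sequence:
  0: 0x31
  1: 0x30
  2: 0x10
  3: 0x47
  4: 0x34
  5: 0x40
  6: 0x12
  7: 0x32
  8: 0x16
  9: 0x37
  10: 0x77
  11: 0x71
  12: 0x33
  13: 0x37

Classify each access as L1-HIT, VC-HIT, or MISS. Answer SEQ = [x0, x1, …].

SEQ = [MISS, L1-HIT, MISS, MISS, VC-HIT, VC-HIT, VC-HIT, VC-HIT, VC-HIT, VC-HIT, MISS, L1-HIT, VC-HIT, L1-HIT]

0: 0x31 (blk 6, set 0) → MISS  vc=[]
1: 0x30 (blk 6, set 0) → L1-HIT  vc=[]
2: 0x10 (blk 2, set 0) → MISS  vc=[6]
3: 0x47 (blk 8, set 0) → MISS  vc=[6, 2]
4: 0x34 (blk 6, set 0) → VC-HIT  vc=[8, 2]
5: 0x40 (blk 8, set 0) → VC-HIT  vc=[6, 2]
6: 0x12 (blk 2, set 0) → VC-HIT  vc=[6, 8]
7: 0x32 (blk 6, set 0) → VC-HIT  vc=[2, 8]
8: 0x16 (blk 2, set 0) → VC-HIT  vc=[6, 8]
9: 0x37 (blk 6, set 0) → VC-HIT  vc=[2, 8]
10: 0x77 (blk 14, set 0) → MISS  vc=[2, 8, 6]
11: 0x71 (blk 14, set 0) → L1-HIT  vc=[2, 8, 6]
12: 0x33 (blk 6, set 0) → VC-HIT  vc=[2, 8, 14]
13: 0x37 (blk 6, set 0) → L1-HIT  vc=[2, 8, 14]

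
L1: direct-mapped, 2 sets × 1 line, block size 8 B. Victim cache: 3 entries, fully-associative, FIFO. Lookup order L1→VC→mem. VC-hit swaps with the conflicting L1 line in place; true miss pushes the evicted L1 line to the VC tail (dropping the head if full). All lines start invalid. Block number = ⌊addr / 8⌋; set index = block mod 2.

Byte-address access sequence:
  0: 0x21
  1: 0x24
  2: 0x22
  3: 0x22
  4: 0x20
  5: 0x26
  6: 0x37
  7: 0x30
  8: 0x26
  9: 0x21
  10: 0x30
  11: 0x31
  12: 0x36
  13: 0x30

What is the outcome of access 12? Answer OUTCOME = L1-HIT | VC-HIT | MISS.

OUTCOME = L1-HIT

  [0] addr=0x21 blk=4 s=0: MISS | VC []
  [1] addr=0x24 blk=4 s=0: L1-HIT | VC []
  [2] addr=0x22 blk=4 s=0: L1-HIT | VC []
  [3] addr=0x22 blk=4 s=0: L1-HIT | VC []
  [4] addr=0x20 blk=4 s=0: L1-HIT | VC []
  [5] addr=0x26 blk=4 s=0: L1-HIT | VC []
  [6] addr=0x37 blk=6 s=0: MISS | VC [4]
  [7] addr=0x30 blk=6 s=0: L1-HIT | VC [4]
  [8] addr=0x26 blk=4 s=0: VC-HIT | VC [6]
  [9] addr=0x21 blk=4 s=0: L1-HIT | VC [6]
  [10] addr=0x30 blk=6 s=0: VC-HIT | VC [4]
  [11] addr=0x31 blk=6 s=0: L1-HIT | VC [4]
  [12] addr=0x36 blk=6 s=0: L1-HIT | VC [4]
  [13] addr=0x30 blk=6 s=0: L1-HIT | VC [4]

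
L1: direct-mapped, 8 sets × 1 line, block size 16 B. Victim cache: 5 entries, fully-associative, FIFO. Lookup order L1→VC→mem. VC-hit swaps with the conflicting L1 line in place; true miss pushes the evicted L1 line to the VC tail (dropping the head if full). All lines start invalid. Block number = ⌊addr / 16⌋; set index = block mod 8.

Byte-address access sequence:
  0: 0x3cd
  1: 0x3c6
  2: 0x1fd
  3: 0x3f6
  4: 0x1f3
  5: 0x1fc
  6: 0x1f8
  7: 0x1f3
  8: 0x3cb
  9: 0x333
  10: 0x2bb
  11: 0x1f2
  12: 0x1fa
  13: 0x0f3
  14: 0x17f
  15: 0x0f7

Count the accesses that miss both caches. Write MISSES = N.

#0 0x3cd→b60/s4 MISS; vc=[]
#1 0x3c6→b60/s4 L1-HIT; vc=[]
#2 0x1fd→b31/s7 MISS; vc=[]
#3 0x3f6→b63/s7 MISS; vc=[31]
#4 0x1f3→b31/s7 VC-HIT; vc=[63]
#5 0x1fc→b31/s7 L1-HIT; vc=[63]
#6 0x1f8→b31/s7 L1-HIT; vc=[63]
#7 0x1f3→b31/s7 L1-HIT; vc=[63]
#8 0x3cb→b60/s4 L1-HIT; vc=[63]
#9 0x333→b51/s3 MISS; vc=[63]
#10 0x2bb→b43/s3 MISS; vc=[63,51]
#11 0x1f2→b31/s7 L1-HIT; vc=[63,51]
#12 0x1fa→b31/s7 L1-HIT; vc=[63,51]
#13 0xf3→b15/s7 MISS; vc=[63,51,31]
#14 0x17f→b23/s7 MISS; vc=[63,51,31,15]
#15 0xf7→b15/s7 VC-HIT; vc=[63,51,31,23]

MISSES = 7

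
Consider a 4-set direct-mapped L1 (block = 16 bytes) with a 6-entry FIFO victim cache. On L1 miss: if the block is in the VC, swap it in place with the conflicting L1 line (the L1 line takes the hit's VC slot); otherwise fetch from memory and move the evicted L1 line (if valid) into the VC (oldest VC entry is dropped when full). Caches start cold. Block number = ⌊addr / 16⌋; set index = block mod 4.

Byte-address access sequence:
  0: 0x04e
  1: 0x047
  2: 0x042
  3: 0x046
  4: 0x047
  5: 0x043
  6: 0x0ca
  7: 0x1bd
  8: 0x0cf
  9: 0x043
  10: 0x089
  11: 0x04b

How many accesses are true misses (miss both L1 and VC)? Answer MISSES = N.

0: 0x4e (blk 4, set 0) → MISS  vc=[]
1: 0x47 (blk 4, set 0) → L1-HIT  vc=[]
2: 0x42 (blk 4, set 0) → L1-HIT  vc=[]
3: 0x46 (blk 4, set 0) → L1-HIT  vc=[]
4: 0x47 (blk 4, set 0) → L1-HIT  vc=[]
5: 0x43 (blk 4, set 0) → L1-HIT  vc=[]
6: 0xca (blk 12, set 0) → MISS  vc=[4]
7: 0x1bd (blk 27, set 3) → MISS  vc=[4]
8: 0xcf (blk 12, set 0) → L1-HIT  vc=[4]
9: 0x43 (blk 4, set 0) → VC-HIT  vc=[12]
10: 0x89 (blk 8, set 0) → MISS  vc=[12, 4]
11: 0x4b (blk 4, set 0) → VC-HIT  vc=[12, 8]

MISSES = 4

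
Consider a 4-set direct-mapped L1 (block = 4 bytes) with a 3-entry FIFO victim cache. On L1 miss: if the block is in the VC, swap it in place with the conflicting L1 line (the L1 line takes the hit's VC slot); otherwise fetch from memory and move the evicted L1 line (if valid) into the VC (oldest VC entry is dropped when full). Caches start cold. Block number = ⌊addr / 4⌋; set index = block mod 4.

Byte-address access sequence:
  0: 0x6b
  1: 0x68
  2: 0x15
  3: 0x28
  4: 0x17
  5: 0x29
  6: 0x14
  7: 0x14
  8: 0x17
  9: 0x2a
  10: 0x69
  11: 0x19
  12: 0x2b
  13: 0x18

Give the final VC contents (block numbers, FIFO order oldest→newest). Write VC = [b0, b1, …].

VC = [10, 26]

0: 0x6b (blk 26, set 2) → MISS  vc=[]
1: 0x68 (blk 26, set 2) → L1-HIT  vc=[]
2: 0x15 (blk 5, set 1) → MISS  vc=[]
3: 0x28 (blk 10, set 2) → MISS  vc=[26]
4: 0x17 (blk 5, set 1) → L1-HIT  vc=[26]
5: 0x29 (blk 10, set 2) → L1-HIT  vc=[26]
6: 0x14 (blk 5, set 1) → L1-HIT  vc=[26]
7: 0x14 (blk 5, set 1) → L1-HIT  vc=[26]
8: 0x17 (blk 5, set 1) → L1-HIT  vc=[26]
9: 0x2a (blk 10, set 2) → L1-HIT  vc=[26]
10: 0x69 (blk 26, set 2) → VC-HIT  vc=[10]
11: 0x19 (blk 6, set 2) → MISS  vc=[10, 26]
12: 0x2b (blk 10, set 2) → VC-HIT  vc=[6, 26]
13: 0x18 (blk 6, set 2) → VC-HIT  vc=[10, 26]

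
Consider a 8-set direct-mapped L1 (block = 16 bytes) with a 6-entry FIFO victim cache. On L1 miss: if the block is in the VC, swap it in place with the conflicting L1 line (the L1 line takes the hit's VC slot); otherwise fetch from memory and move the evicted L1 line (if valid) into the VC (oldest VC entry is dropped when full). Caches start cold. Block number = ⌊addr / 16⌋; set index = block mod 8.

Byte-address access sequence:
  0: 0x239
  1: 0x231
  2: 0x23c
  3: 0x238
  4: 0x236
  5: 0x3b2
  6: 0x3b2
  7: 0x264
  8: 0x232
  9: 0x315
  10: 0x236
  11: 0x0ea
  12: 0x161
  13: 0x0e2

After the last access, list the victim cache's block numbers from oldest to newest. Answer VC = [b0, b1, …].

VC = [59, 38, 22]

  [0] addr=0x239 blk=35 s=3: MISS | VC []
  [1] addr=0x231 blk=35 s=3: L1-HIT | VC []
  [2] addr=0x23c blk=35 s=3: L1-HIT | VC []
  [3] addr=0x238 blk=35 s=3: L1-HIT | VC []
  [4] addr=0x236 blk=35 s=3: L1-HIT | VC []
  [5] addr=0x3b2 blk=59 s=3: MISS | VC [35]
  [6] addr=0x3b2 blk=59 s=3: L1-HIT | VC [35]
  [7] addr=0x264 blk=38 s=6: MISS | VC [35]
  [8] addr=0x232 blk=35 s=3: VC-HIT | VC [59]
  [9] addr=0x315 blk=49 s=1: MISS | VC [59]
  [10] addr=0x236 blk=35 s=3: L1-HIT | VC [59]
  [11] addr=0xea blk=14 s=6: MISS | VC [59, 38]
  [12] addr=0x161 blk=22 s=6: MISS | VC [59, 38, 14]
  [13] addr=0xe2 blk=14 s=6: VC-HIT | VC [59, 38, 22]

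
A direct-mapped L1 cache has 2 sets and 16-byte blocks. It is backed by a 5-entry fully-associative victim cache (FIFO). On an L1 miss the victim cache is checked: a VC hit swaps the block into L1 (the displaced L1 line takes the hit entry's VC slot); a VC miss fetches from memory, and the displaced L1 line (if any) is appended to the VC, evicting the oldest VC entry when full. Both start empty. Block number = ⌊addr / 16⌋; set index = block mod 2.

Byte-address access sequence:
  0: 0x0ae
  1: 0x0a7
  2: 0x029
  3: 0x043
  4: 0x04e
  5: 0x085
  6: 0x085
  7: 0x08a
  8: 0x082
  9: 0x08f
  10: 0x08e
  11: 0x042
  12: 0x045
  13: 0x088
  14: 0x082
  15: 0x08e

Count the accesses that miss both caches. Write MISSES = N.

MISSES = 4

#0 0xae→b10/s0 MISS; vc=[]
#1 0xa7→b10/s0 L1-HIT; vc=[]
#2 0x29→b2/s0 MISS; vc=[10]
#3 0x43→b4/s0 MISS; vc=[10,2]
#4 0x4e→b4/s0 L1-HIT; vc=[10,2]
#5 0x85→b8/s0 MISS; vc=[10,2,4]
#6 0x85→b8/s0 L1-HIT; vc=[10,2,4]
#7 0x8a→b8/s0 L1-HIT; vc=[10,2,4]
#8 0x82→b8/s0 L1-HIT; vc=[10,2,4]
#9 0x8f→b8/s0 L1-HIT; vc=[10,2,4]
#10 0x8e→b8/s0 L1-HIT; vc=[10,2,4]
#11 0x42→b4/s0 VC-HIT; vc=[10,2,8]
#12 0x45→b4/s0 L1-HIT; vc=[10,2,8]
#13 0x88→b8/s0 VC-HIT; vc=[10,2,4]
#14 0x82→b8/s0 L1-HIT; vc=[10,2,4]
#15 0x8e→b8/s0 L1-HIT; vc=[10,2,4]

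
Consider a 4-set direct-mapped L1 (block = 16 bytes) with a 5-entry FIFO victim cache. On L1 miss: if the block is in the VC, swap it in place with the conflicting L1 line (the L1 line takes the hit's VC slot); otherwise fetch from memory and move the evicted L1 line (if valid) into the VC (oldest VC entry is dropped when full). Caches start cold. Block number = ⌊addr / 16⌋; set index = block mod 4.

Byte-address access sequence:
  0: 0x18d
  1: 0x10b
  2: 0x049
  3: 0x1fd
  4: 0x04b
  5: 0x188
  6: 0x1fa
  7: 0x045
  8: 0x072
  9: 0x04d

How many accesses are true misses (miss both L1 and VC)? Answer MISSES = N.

MISSES = 5

0: 0x18d (blk 24, set 0) → MISS  vc=[]
1: 0x10b (blk 16, set 0) → MISS  vc=[24]
2: 0x49 (blk 4, set 0) → MISS  vc=[24, 16]
3: 0x1fd (blk 31, set 3) → MISS  vc=[24, 16]
4: 0x4b (blk 4, set 0) → L1-HIT  vc=[24, 16]
5: 0x188 (blk 24, set 0) → VC-HIT  vc=[4, 16]
6: 0x1fa (blk 31, set 3) → L1-HIT  vc=[4, 16]
7: 0x45 (blk 4, set 0) → VC-HIT  vc=[24, 16]
8: 0x72 (blk 7, set 3) → MISS  vc=[24, 16, 31]
9: 0x4d (blk 4, set 0) → L1-HIT  vc=[24, 16, 31]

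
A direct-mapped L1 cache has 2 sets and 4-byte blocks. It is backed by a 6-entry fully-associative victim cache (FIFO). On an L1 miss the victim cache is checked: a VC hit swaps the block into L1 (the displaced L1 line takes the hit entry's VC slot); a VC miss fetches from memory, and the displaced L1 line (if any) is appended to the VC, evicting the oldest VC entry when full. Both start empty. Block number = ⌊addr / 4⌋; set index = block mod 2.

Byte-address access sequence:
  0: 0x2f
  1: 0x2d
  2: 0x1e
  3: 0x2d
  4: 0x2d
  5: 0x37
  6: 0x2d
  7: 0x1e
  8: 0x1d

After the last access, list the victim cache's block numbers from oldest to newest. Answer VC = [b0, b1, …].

VC = [11, 13]

#0 0x2f→b11/s1 MISS; vc=[]
#1 0x2d→b11/s1 L1-HIT; vc=[]
#2 0x1e→b7/s1 MISS; vc=[11]
#3 0x2d→b11/s1 VC-HIT; vc=[7]
#4 0x2d→b11/s1 L1-HIT; vc=[7]
#5 0x37→b13/s1 MISS; vc=[7,11]
#6 0x2d→b11/s1 VC-HIT; vc=[7,13]
#7 0x1e→b7/s1 VC-HIT; vc=[11,13]
#8 0x1d→b7/s1 L1-HIT; vc=[11,13]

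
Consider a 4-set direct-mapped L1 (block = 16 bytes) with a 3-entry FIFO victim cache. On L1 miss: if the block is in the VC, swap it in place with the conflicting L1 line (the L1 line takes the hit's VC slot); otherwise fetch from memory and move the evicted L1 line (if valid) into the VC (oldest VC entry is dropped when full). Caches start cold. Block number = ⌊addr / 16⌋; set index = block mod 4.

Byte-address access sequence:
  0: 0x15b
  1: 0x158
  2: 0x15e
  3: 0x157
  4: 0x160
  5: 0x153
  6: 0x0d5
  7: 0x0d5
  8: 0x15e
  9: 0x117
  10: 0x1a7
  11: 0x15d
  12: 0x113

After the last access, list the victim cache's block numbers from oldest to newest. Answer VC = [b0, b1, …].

  [0] addr=0x15b blk=21 s=1: MISS | VC []
  [1] addr=0x158 blk=21 s=1: L1-HIT | VC []
  [2] addr=0x15e blk=21 s=1: L1-HIT | VC []
  [3] addr=0x157 blk=21 s=1: L1-HIT | VC []
  [4] addr=0x160 blk=22 s=2: MISS | VC []
  [5] addr=0x153 blk=21 s=1: L1-HIT | VC []
  [6] addr=0xd5 blk=13 s=1: MISS | VC [21]
  [7] addr=0xd5 blk=13 s=1: L1-HIT | VC [21]
  [8] addr=0x15e blk=21 s=1: VC-HIT | VC [13]
  [9] addr=0x117 blk=17 s=1: MISS | VC [13, 21]
  [10] addr=0x1a7 blk=26 s=2: MISS | VC [13, 21, 22]
  [11] addr=0x15d blk=21 s=1: VC-HIT | VC [13, 17, 22]
  [12] addr=0x113 blk=17 s=1: VC-HIT | VC [13, 21, 22]

VC = [13, 21, 22]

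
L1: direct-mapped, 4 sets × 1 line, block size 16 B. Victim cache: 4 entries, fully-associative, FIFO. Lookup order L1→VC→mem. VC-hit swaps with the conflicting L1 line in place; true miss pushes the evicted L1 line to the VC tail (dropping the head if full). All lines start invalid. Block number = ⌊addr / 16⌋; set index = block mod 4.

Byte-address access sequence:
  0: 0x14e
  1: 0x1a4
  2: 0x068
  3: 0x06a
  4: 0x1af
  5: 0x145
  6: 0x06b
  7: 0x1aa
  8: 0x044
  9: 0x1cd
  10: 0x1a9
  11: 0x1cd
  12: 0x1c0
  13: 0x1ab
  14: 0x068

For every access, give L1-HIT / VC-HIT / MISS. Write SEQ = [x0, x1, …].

#0 0x14e→b20/s0 MISS; vc=[]
#1 0x1a4→b26/s2 MISS; vc=[]
#2 0x68→b6/s2 MISS; vc=[26]
#3 0x6a→b6/s2 L1-HIT; vc=[26]
#4 0x1af→b26/s2 VC-HIT; vc=[6]
#5 0x145→b20/s0 L1-HIT; vc=[6]
#6 0x6b→b6/s2 VC-HIT; vc=[26]
#7 0x1aa→b26/s2 VC-HIT; vc=[6]
#8 0x44→b4/s0 MISS; vc=[6,20]
#9 0x1cd→b28/s0 MISS; vc=[6,20,4]
#10 0x1a9→b26/s2 L1-HIT; vc=[6,20,4]
#11 0x1cd→b28/s0 L1-HIT; vc=[6,20,4]
#12 0x1c0→b28/s0 L1-HIT; vc=[6,20,4]
#13 0x1ab→b26/s2 L1-HIT; vc=[6,20,4]
#14 0x68→b6/s2 VC-HIT; vc=[26,20,4]

SEQ = [MISS, MISS, MISS, L1-HIT, VC-HIT, L1-HIT, VC-HIT, VC-HIT, MISS, MISS, L1-HIT, L1-HIT, L1-HIT, L1-HIT, VC-HIT]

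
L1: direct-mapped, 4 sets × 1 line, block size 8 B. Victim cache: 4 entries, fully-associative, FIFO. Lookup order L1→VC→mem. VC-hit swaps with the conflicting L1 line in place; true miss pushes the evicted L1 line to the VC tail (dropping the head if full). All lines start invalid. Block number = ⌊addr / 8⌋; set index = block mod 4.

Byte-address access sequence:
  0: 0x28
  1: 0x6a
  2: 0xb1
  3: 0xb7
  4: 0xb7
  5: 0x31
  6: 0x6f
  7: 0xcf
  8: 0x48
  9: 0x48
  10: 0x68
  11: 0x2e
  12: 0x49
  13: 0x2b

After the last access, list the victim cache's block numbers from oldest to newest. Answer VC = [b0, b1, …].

#0 0x28→b5/s1 MISS; vc=[]
#1 0x6a→b13/s1 MISS; vc=[5]
#2 0xb1→b22/s2 MISS; vc=[5]
#3 0xb7→b22/s2 L1-HIT; vc=[5]
#4 0xb7→b22/s2 L1-HIT; vc=[5]
#5 0x31→b6/s2 MISS; vc=[5,22]
#6 0x6f→b13/s1 L1-HIT; vc=[5,22]
#7 0xcf→b25/s1 MISS; vc=[5,22,13]
#8 0x48→b9/s1 MISS; vc=[5,22,13,25]
#9 0x48→b9/s1 L1-HIT; vc=[5,22,13,25]
#10 0x68→b13/s1 VC-HIT; vc=[5,22,9,25]
#11 0x2e→b5/s1 VC-HIT; vc=[13,22,9,25]
#12 0x49→b9/s1 VC-HIT; vc=[13,22,5,25]
#13 0x2b→b5/s1 VC-HIT; vc=[13,22,9,25]

VC = [13, 22, 9, 25]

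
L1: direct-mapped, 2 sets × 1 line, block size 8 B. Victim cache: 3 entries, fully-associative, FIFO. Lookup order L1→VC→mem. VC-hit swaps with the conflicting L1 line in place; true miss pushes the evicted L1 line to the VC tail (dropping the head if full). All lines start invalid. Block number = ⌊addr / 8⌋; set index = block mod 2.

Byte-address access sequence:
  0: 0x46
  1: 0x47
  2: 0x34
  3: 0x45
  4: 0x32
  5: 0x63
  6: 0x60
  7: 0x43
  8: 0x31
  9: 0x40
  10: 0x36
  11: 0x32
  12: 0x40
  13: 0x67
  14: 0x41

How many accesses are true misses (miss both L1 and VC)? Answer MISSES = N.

#0 0x46→b8/s0 MISS; vc=[]
#1 0x47→b8/s0 L1-HIT; vc=[]
#2 0x34→b6/s0 MISS; vc=[8]
#3 0x45→b8/s0 VC-HIT; vc=[6]
#4 0x32→b6/s0 VC-HIT; vc=[8]
#5 0x63→b12/s0 MISS; vc=[8,6]
#6 0x60→b12/s0 L1-HIT; vc=[8,6]
#7 0x43→b8/s0 VC-HIT; vc=[12,6]
#8 0x31→b6/s0 VC-HIT; vc=[12,8]
#9 0x40→b8/s0 VC-HIT; vc=[12,6]
#10 0x36→b6/s0 VC-HIT; vc=[12,8]
#11 0x32→b6/s0 L1-HIT; vc=[12,8]
#12 0x40→b8/s0 VC-HIT; vc=[12,6]
#13 0x67→b12/s0 VC-HIT; vc=[8,6]
#14 0x41→b8/s0 VC-HIT; vc=[12,6]

MISSES = 3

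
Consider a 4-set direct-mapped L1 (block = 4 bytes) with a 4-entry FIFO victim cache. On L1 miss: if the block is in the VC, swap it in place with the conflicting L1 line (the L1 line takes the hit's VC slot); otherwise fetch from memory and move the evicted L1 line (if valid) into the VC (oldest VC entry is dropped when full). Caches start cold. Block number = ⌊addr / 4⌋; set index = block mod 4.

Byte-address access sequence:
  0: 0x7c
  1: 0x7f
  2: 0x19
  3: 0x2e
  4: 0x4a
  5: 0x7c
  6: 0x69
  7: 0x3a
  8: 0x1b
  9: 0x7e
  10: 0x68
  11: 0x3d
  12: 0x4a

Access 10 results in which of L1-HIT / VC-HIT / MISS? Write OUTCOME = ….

OUTCOME = VC-HIT

0: 0x7c (blk 31, set 3) → MISS  vc=[]
1: 0x7f (blk 31, set 3) → L1-HIT  vc=[]
2: 0x19 (blk 6, set 2) → MISS  vc=[]
3: 0x2e (blk 11, set 3) → MISS  vc=[31]
4: 0x4a (blk 18, set 2) → MISS  vc=[31, 6]
5: 0x7c (blk 31, set 3) → VC-HIT  vc=[11, 6]
6: 0x69 (blk 26, set 2) → MISS  vc=[11, 6, 18]
7: 0x3a (blk 14, set 2) → MISS  vc=[11, 6, 18, 26]
8: 0x1b (blk 6, set 2) → VC-HIT  vc=[11, 14, 18, 26]
9: 0x7e (blk 31, set 3) → L1-HIT  vc=[11, 14, 18, 26]
10: 0x68 (blk 26, set 2) → VC-HIT  vc=[11, 14, 18, 6]
11: 0x3d (blk 15, set 3) → MISS  vc=[14, 18, 6, 31]
12: 0x4a (blk 18, set 2) → VC-HIT  vc=[14, 26, 6, 31]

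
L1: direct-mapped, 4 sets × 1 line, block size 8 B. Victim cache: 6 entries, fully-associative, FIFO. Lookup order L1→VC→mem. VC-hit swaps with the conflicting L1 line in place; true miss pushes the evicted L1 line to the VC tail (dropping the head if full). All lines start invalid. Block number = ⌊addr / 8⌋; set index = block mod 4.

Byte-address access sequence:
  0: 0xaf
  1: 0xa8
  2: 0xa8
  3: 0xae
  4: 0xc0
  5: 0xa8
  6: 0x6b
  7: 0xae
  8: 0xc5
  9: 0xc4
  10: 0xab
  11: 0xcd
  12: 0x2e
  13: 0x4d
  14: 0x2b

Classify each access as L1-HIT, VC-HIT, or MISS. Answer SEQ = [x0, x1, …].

#0 0xaf→b21/s1 MISS; vc=[]
#1 0xa8→b21/s1 L1-HIT; vc=[]
#2 0xa8→b21/s1 L1-HIT; vc=[]
#3 0xae→b21/s1 L1-HIT; vc=[]
#4 0xc0→b24/s0 MISS; vc=[]
#5 0xa8→b21/s1 L1-HIT; vc=[]
#6 0x6b→b13/s1 MISS; vc=[21]
#7 0xae→b21/s1 VC-HIT; vc=[13]
#8 0xc5→b24/s0 L1-HIT; vc=[13]
#9 0xc4→b24/s0 L1-HIT; vc=[13]
#10 0xab→b21/s1 L1-HIT; vc=[13]
#11 0xcd→b25/s1 MISS; vc=[13,21]
#12 0x2e→b5/s1 MISS; vc=[13,21,25]
#13 0x4d→b9/s1 MISS; vc=[13,21,25,5]
#14 0x2b→b5/s1 VC-HIT; vc=[13,21,25,9]

SEQ = [MISS, L1-HIT, L1-HIT, L1-HIT, MISS, L1-HIT, MISS, VC-HIT, L1-HIT, L1-HIT, L1-HIT, MISS, MISS, MISS, VC-HIT]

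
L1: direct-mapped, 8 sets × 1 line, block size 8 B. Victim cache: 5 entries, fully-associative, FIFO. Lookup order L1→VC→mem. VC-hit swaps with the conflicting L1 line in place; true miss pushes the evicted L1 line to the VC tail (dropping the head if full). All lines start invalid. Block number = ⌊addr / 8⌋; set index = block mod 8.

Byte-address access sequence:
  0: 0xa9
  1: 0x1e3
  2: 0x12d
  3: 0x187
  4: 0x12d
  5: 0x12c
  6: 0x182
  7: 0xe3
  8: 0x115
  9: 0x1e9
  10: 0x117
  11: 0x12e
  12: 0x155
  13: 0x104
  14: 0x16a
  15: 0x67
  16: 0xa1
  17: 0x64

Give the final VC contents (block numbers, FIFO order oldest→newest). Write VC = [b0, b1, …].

VC = [34, 48, 37, 28, 20]

0: 0xa9 (blk 21, set 5) → MISS  vc=[]
1: 0x1e3 (blk 60, set 4) → MISS  vc=[]
2: 0x12d (blk 37, set 5) → MISS  vc=[21]
3: 0x187 (blk 48, set 0) → MISS  vc=[21]
4: 0x12d (blk 37, set 5) → L1-HIT  vc=[21]
5: 0x12c (blk 37, set 5) → L1-HIT  vc=[21]
6: 0x182 (blk 48, set 0) → L1-HIT  vc=[21]
7: 0xe3 (blk 28, set 4) → MISS  vc=[21, 60]
8: 0x115 (blk 34, set 2) → MISS  vc=[21, 60]
9: 0x1e9 (blk 61, set 5) → MISS  vc=[21, 60, 37]
10: 0x117 (blk 34, set 2) → L1-HIT  vc=[21, 60, 37]
11: 0x12e (blk 37, set 5) → VC-HIT  vc=[21, 60, 61]
12: 0x155 (blk 42, set 2) → MISS  vc=[21, 60, 61, 34]
13: 0x104 (blk 32, set 0) → MISS  vc=[21, 60, 61, 34, 48]
14: 0x16a (blk 45, set 5) → MISS  vc=[60, 61, 34, 48, 37]
15: 0x67 (blk 12, set 4) → MISS  vc=[61, 34, 48, 37, 28]
16: 0xa1 (blk 20, set 4) → MISS  vc=[34, 48, 37, 28, 12]
17: 0x64 (blk 12, set 4) → VC-HIT  vc=[34, 48, 37, 28, 20]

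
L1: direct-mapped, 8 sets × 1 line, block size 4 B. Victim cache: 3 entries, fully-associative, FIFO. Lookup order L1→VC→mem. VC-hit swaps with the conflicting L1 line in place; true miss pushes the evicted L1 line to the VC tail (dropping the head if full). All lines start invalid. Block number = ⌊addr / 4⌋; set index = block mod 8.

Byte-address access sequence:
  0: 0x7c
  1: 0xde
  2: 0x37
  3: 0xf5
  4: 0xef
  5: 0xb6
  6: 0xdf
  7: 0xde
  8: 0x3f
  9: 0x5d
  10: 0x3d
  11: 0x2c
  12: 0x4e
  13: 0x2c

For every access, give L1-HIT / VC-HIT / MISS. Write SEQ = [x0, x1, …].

SEQ = [MISS, MISS, MISS, MISS, MISS, MISS, L1-HIT, L1-HIT, MISS, MISS, VC-HIT, MISS, MISS, VC-HIT]

0: 0x7c (blk 31, set 7) → MISS  vc=[]
1: 0xde (blk 55, set 7) → MISS  vc=[31]
2: 0x37 (blk 13, set 5) → MISS  vc=[31]
3: 0xf5 (blk 61, set 5) → MISS  vc=[31, 13]
4: 0xef (blk 59, set 3) → MISS  vc=[31, 13]
5: 0xb6 (blk 45, set 5) → MISS  vc=[31, 13, 61]
6: 0xdf (blk 55, set 7) → L1-HIT  vc=[31, 13, 61]
7: 0xde (blk 55, set 7) → L1-HIT  vc=[31, 13, 61]
8: 0x3f (blk 15, set 7) → MISS  vc=[13, 61, 55]
9: 0x5d (blk 23, set 7) → MISS  vc=[61, 55, 15]
10: 0x3d (blk 15, set 7) → VC-HIT  vc=[61, 55, 23]
11: 0x2c (blk 11, set 3) → MISS  vc=[55, 23, 59]
12: 0x4e (blk 19, set 3) → MISS  vc=[23, 59, 11]
13: 0x2c (blk 11, set 3) → VC-HIT  vc=[23, 59, 19]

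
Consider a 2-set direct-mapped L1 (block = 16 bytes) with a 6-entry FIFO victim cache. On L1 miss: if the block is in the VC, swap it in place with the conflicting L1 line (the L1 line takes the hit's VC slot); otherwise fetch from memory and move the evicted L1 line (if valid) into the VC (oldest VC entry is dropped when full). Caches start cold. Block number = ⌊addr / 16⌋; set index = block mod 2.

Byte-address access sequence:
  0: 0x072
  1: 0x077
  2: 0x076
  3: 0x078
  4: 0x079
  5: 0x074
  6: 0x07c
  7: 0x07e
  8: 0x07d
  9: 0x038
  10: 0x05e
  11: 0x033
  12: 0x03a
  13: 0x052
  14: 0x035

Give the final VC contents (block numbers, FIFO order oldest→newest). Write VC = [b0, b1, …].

VC = [7, 5]

  [0] addr=0x72 blk=7 s=1: MISS | VC []
  [1] addr=0x77 blk=7 s=1: L1-HIT | VC []
  [2] addr=0x76 blk=7 s=1: L1-HIT | VC []
  [3] addr=0x78 blk=7 s=1: L1-HIT | VC []
  [4] addr=0x79 blk=7 s=1: L1-HIT | VC []
  [5] addr=0x74 blk=7 s=1: L1-HIT | VC []
  [6] addr=0x7c blk=7 s=1: L1-HIT | VC []
  [7] addr=0x7e blk=7 s=1: L1-HIT | VC []
  [8] addr=0x7d blk=7 s=1: L1-HIT | VC []
  [9] addr=0x38 blk=3 s=1: MISS | VC [7]
  [10] addr=0x5e blk=5 s=1: MISS | VC [7, 3]
  [11] addr=0x33 blk=3 s=1: VC-HIT | VC [7, 5]
  [12] addr=0x3a blk=3 s=1: L1-HIT | VC [7, 5]
  [13] addr=0x52 blk=5 s=1: VC-HIT | VC [7, 3]
  [14] addr=0x35 blk=3 s=1: VC-HIT | VC [7, 5]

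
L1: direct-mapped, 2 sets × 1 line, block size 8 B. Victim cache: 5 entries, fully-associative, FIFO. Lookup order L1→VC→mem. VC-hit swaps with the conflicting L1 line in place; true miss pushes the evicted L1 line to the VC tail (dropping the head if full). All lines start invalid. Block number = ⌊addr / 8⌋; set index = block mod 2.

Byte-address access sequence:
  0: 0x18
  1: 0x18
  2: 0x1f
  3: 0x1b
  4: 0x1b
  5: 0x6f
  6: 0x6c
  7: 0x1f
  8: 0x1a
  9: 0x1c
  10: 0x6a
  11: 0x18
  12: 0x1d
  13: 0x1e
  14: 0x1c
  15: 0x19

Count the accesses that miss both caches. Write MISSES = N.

MISSES = 2

0: 0x18 (blk 3, set 1) → MISS  vc=[]
1: 0x18 (blk 3, set 1) → L1-HIT  vc=[]
2: 0x1f (blk 3, set 1) → L1-HIT  vc=[]
3: 0x1b (blk 3, set 1) → L1-HIT  vc=[]
4: 0x1b (blk 3, set 1) → L1-HIT  vc=[]
5: 0x6f (blk 13, set 1) → MISS  vc=[3]
6: 0x6c (blk 13, set 1) → L1-HIT  vc=[3]
7: 0x1f (blk 3, set 1) → VC-HIT  vc=[13]
8: 0x1a (blk 3, set 1) → L1-HIT  vc=[13]
9: 0x1c (blk 3, set 1) → L1-HIT  vc=[13]
10: 0x6a (blk 13, set 1) → VC-HIT  vc=[3]
11: 0x18 (blk 3, set 1) → VC-HIT  vc=[13]
12: 0x1d (blk 3, set 1) → L1-HIT  vc=[13]
13: 0x1e (blk 3, set 1) → L1-HIT  vc=[13]
14: 0x1c (blk 3, set 1) → L1-HIT  vc=[13]
15: 0x19 (blk 3, set 1) → L1-HIT  vc=[13]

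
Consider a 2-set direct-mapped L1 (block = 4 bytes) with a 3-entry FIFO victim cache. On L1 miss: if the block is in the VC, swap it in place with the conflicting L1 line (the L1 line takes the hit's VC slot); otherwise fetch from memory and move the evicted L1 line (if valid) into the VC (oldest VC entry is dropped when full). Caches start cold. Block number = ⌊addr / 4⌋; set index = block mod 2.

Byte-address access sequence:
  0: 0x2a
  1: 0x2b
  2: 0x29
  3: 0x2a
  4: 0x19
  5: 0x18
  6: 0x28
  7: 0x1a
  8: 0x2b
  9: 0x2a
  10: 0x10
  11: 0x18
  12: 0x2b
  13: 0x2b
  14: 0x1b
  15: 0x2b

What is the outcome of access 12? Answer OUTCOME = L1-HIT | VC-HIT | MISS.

  [0] addr=0x2a blk=10 s=0: MISS | VC []
  [1] addr=0x2b blk=10 s=0: L1-HIT | VC []
  [2] addr=0x29 blk=10 s=0: L1-HIT | VC []
  [3] addr=0x2a blk=10 s=0: L1-HIT | VC []
  [4] addr=0x19 blk=6 s=0: MISS | VC [10]
  [5] addr=0x18 blk=6 s=0: L1-HIT | VC [10]
  [6] addr=0x28 blk=10 s=0: VC-HIT | VC [6]
  [7] addr=0x1a blk=6 s=0: VC-HIT | VC [10]
  [8] addr=0x2b blk=10 s=0: VC-HIT | VC [6]
  [9] addr=0x2a blk=10 s=0: L1-HIT | VC [6]
  [10] addr=0x10 blk=4 s=0: MISS | VC [6, 10]
  [11] addr=0x18 blk=6 s=0: VC-HIT | VC [4, 10]
  [12] addr=0x2b blk=10 s=0: VC-HIT | VC [4, 6]
  [13] addr=0x2b blk=10 s=0: L1-HIT | VC [4, 6]
  [14] addr=0x1b blk=6 s=0: VC-HIT | VC [4, 10]
  [15] addr=0x2b blk=10 s=0: VC-HIT | VC [4, 6]

OUTCOME = VC-HIT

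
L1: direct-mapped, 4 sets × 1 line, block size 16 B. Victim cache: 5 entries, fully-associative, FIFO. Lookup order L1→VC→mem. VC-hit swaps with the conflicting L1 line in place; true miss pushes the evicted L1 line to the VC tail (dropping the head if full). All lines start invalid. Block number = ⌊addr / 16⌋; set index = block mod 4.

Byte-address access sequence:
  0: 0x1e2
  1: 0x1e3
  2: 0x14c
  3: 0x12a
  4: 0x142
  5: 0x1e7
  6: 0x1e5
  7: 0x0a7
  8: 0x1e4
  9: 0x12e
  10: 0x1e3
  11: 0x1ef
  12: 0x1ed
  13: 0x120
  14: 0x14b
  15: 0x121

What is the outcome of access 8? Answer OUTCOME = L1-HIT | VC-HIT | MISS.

OUTCOME = VC-HIT

0: 0x1e2 (blk 30, set 2) → MISS  vc=[]
1: 0x1e3 (blk 30, set 2) → L1-HIT  vc=[]
2: 0x14c (blk 20, set 0) → MISS  vc=[]
3: 0x12a (blk 18, set 2) → MISS  vc=[30]
4: 0x142 (blk 20, set 0) → L1-HIT  vc=[30]
5: 0x1e7 (blk 30, set 2) → VC-HIT  vc=[18]
6: 0x1e5 (blk 30, set 2) → L1-HIT  vc=[18]
7: 0xa7 (blk 10, set 2) → MISS  vc=[18, 30]
8: 0x1e4 (blk 30, set 2) → VC-HIT  vc=[18, 10]
9: 0x12e (blk 18, set 2) → VC-HIT  vc=[30, 10]
10: 0x1e3 (blk 30, set 2) → VC-HIT  vc=[18, 10]
11: 0x1ef (blk 30, set 2) → L1-HIT  vc=[18, 10]
12: 0x1ed (blk 30, set 2) → L1-HIT  vc=[18, 10]
13: 0x120 (blk 18, set 2) → VC-HIT  vc=[30, 10]
14: 0x14b (blk 20, set 0) → L1-HIT  vc=[30, 10]
15: 0x121 (blk 18, set 2) → L1-HIT  vc=[30, 10]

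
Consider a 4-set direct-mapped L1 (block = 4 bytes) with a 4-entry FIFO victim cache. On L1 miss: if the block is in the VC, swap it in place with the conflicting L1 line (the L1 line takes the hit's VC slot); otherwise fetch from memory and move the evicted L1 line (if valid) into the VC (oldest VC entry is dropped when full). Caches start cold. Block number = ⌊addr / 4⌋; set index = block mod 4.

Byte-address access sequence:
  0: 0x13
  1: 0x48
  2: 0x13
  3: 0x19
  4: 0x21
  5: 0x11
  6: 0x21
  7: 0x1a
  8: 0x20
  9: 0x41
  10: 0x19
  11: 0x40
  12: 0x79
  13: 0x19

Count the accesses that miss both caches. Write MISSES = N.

MISSES = 6

  [0] addr=0x13 blk=4 s=0: MISS | VC []
  [1] addr=0x48 blk=18 s=2: MISS | VC []
  [2] addr=0x13 blk=4 s=0: L1-HIT | VC []
  [3] addr=0x19 blk=6 s=2: MISS | VC [18]
  [4] addr=0x21 blk=8 s=0: MISS | VC [18, 4]
  [5] addr=0x11 blk=4 s=0: VC-HIT | VC [18, 8]
  [6] addr=0x21 blk=8 s=0: VC-HIT | VC [18, 4]
  [7] addr=0x1a blk=6 s=2: L1-HIT | VC [18, 4]
  [8] addr=0x20 blk=8 s=0: L1-HIT | VC [18, 4]
  [9] addr=0x41 blk=16 s=0: MISS | VC [18, 4, 8]
  [10] addr=0x19 blk=6 s=2: L1-HIT | VC [18, 4, 8]
  [11] addr=0x40 blk=16 s=0: L1-HIT | VC [18, 4, 8]
  [12] addr=0x79 blk=30 s=2: MISS | VC [18, 4, 8, 6]
  [13] addr=0x19 blk=6 s=2: VC-HIT | VC [18, 4, 8, 30]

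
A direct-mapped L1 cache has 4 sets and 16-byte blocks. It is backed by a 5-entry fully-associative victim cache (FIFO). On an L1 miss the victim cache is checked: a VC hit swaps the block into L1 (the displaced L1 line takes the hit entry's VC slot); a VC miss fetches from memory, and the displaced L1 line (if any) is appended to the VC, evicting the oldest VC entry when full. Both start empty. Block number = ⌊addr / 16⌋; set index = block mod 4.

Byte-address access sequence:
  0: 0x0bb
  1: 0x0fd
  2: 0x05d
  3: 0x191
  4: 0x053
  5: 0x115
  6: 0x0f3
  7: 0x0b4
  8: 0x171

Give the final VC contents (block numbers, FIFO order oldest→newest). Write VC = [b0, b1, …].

VC = [15, 25, 5, 11]

  [0] addr=0xbb blk=11 s=3: MISS | VC []
  [1] addr=0xfd blk=15 s=3: MISS | VC [11]
  [2] addr=0x5d blk=5 s=1: MISS | VC [11]
  [3] addr=0x191 blk=25 s=1: MISS | VC [11, 5]
  [4] addr=0x53 blk=5 s=1: VC-HIT | VC [11, 25]
  [5] addr=0x115 blk=17 s=1: MISS | VC [11, 25, 5]
  [6] addr=0xf3 blk=15 s=3: L1-HIT | VC [11, 25, 5]
  [7] addr=0xb4 blk=11 s=3: VC-HIT | VC [15, 25, 5]
  [8] addr=0x171 blk=23 s=3: MISS | VC [15, 25, 5, 11]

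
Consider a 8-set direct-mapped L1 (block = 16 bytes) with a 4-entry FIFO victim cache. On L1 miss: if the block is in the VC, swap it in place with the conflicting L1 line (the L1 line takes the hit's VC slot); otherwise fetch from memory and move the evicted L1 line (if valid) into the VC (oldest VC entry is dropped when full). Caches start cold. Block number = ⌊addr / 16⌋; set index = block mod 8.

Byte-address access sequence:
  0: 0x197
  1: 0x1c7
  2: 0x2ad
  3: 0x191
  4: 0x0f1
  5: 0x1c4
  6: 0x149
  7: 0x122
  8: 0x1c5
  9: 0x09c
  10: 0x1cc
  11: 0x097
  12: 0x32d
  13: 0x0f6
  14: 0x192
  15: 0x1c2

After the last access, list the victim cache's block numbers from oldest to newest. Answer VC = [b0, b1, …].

VC = [20, 42, 9, 18]

#0 0x197→b25/s1 MISS; vc=[]
#1 0x1c7→b28/s4 MISS; vc=[]
#2 0x2ad→b42/s2 MISS; vc=[]
#3 0x191→b25/s1 L1-HIT; vc=[]
#4 0xf1→b15/s7 MISS; vc=[]
#5 0x1c4→b28/s4 L1-HIT; vc=[]
#6 0x149→b20/s4 MISS; vc=[28]
#7 0x122→b18/s2 MISS; vc=[28,42]
#8 0x1c5→b28/s4 VC-HIT; vc=[20,42]
#9 0x9c→b9/s1 MISS; vc=[20,42,25]
#10 0x1cc→b28/s4 L1-HIT; vc=[20,42,25]
#11 0x97→b9/s1 L1-HIT; vc=[20,42,25]
#12 0x32d→b50/s2 MISS; vc=[20,42,25,18]
#13 0xf6→b15/s7 L1-HIT; vc=[20,42,25,18]
#14 0x192→b25/s1 VC-HIT; vc=[20,42,9,18]
#15 0x1c2→b28/s4 L1-HIT; vc=[20,42,9,18]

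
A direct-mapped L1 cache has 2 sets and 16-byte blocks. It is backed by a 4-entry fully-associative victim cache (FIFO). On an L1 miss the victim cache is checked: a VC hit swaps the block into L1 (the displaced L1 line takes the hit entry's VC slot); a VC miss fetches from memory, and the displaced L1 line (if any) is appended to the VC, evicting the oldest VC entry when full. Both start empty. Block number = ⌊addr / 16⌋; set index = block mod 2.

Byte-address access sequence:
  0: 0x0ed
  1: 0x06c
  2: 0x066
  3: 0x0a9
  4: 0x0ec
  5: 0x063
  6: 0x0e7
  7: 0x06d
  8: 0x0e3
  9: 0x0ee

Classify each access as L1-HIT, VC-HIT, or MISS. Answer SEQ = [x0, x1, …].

SEQ = [MISS, MISS, L1-HIT, MISS, VC-HIT, VC-HIT, VC-HIT, VC-HIT, VC-HIT, L1-HIT]

0: 0xed (blk 14, set 0) → MISS  vc=[]
1: 0x6c (blk 6, set 0) → MISS  vc=[14]
2: 0x66 (blk 6, set 0) → L1-HIT  vc=[14]
3: 0xa9 (blk 10, set 0) → MISS  vc=[14, 6]
4: 0xec (blk 14, set 0) → VC-HIT  vc=[10, 6]
5: 0x63 (blk 6, set 0) → VC-HIT  vc=[10, 14]
6: 0xe7 (blk 14, set 0) → VC-HIT  vc=[10, 6]
7: 0x6d (blk 6, set 0) → VC-HIT  vc=[10, 14]
8: 0xe3 (blk 14, set 0) → VC-HIT  vc=[10, 6]
9: 0xee (blk 14, set 0) → L1-HIT  vc=[10, 6]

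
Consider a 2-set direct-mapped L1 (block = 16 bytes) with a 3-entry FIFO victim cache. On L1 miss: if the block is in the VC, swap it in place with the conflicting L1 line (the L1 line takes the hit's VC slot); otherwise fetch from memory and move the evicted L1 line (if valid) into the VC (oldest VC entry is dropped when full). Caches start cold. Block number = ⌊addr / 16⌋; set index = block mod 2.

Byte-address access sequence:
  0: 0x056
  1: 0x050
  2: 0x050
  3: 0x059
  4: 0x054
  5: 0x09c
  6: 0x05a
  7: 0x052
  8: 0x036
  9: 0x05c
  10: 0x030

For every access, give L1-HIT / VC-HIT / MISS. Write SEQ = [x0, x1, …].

0: 0x56 (blk 5, set 1) → MISS  vc=[]
1: 0x50 (blk 5, set 1) → L1-HIT  vc=[]
2: 0x50 (blk 5, set 1) → L1-HIT  vc=[]
3: 0x59 (blk 5, set 1) → L1-HIT  vc=[]
4: 0x54 (blk 5, set 1) → L1-HIT  vc=[]
5: 0x9c (blk 9, set 1) → MISS  vc=[5]
6: 0x5a (blk 5, set 1) → VC-HIT  vc=[9]
7: 0x52 (blk 5, set 1) → L1-HIT  vc=[9]
8: 0x36 (blk 3, set 1) → MISS  vc=[9, 5]
9: 0x5c (blk 5, set 1) → VC-HIT  vc=[9, 3]
10: 0x30 (blk 3, set 1) → VC-HIT  vc=[9, 5]

SEQ = [MISS, L1-HIT, L1-HIT, L1-HIT, L1-HIT, MISS, VC-HIT, L1-HIT, MISS, VC-HIT, VC-HIT]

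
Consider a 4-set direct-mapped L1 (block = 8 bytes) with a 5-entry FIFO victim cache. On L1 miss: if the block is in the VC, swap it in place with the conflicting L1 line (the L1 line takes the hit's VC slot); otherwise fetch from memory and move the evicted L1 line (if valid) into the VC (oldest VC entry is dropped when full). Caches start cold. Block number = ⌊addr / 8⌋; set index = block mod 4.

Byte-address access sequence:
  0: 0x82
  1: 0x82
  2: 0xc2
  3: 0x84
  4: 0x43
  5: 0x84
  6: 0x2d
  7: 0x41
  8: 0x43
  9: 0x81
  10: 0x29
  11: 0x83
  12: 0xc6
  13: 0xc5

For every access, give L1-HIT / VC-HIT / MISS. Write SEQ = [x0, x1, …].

SEQ = [MISS, L1-HIT, MISS, VC-HIT, MISS, VC-HIT, MISS, VC-HIT, L1-HIT, VC-HIT, L1-HIT, L1-HIT, VC-HIT, L1-HIT]

0: 0x82 (blk 16, set 0) → MISS  vc=[]
1: 0x82 (blk 16, set 0) → L1-HIT  vc=[]
2: 0xc2 (blk 24, set 0) → MISS  vc=[16]
3: 0x84 (blk 16, set 0) → VC-HIT  vc=[24]
4: 0x43 (blk 8, set 0) → MISS  vc=[24, 16]
5: 0x84 (blk 16, set 0) → VC-HIT  vc=[24, 8]
6: 0x2d (blk 5, set 1) → MISS  vc=[24, 8]
7: 0x41 (blk 8, set 0) → VC-HIT  vc=[24, 16]
8: 0x43 (blk 8, set 0) → L1-HIT  vc=[24, 16]
9: 0x81 (blk 16, set 0) → VC-HIT  vc=[24, 8]
10: 0x29 (blk 5, set 1) → L1-HIT  vc=[24, 8]
11: 0x83 (blk 16, set 0) → L1-HIT  vc=[24, 8]
12: 0xc6 (blk 24, set 0) → VC-HIT  vc=[16, 8]
13: 0xc5 (blk 24, set 0) → L1-HIT  vc=[16, 8]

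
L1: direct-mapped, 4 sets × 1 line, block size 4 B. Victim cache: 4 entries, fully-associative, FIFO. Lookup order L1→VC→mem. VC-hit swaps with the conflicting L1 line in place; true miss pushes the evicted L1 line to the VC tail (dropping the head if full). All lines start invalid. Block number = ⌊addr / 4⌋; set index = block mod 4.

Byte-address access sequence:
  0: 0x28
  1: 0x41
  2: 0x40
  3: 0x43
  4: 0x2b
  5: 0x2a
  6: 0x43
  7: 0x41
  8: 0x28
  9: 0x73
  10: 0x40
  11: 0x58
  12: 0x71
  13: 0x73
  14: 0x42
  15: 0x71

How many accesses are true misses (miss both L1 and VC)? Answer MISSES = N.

MISSES = 4

0: 0x28 (blk 10, set 2) → MISS  vc=[]
1: 0x41 (blk 16, set 0) → MISS  vc=[]
2: 0x40 (blk 16, set 0) → L1-HIT  vc=[]
3: 0x43 (blk 16, set 0) → L1-HIT  vc=[]
4: 0x2b (blk 10, set 2) → L1-HIT  vc=[]
5: 0x2a (blk 10, set 2) → L1-HIT  vc=[]
6: 0x43 (blk 16, set 0) → L1-HIT  vc=[]
7: 0x41 (blk 16, set 0) → L1-HIT  vc=[]
8: 0x28 (blk 10, set 2) → L1-HIT  vc=[]
9: 0x73 (blk 28, set 0) → MISS  vc=[16]
10: 0x40 (blk 16, set 0) → VC-HIT  vc=[28]
11: 0x58 (blk 22, set 2) → MISS  vc=[28, 10]
12: 0x71 (blk 28, set 0) → VC-HIT  vc=[16, 10]
13: 0x73 (blk 28, set 0) → L1-HIT  vc=[16, 10]
14: 0x42 (blk 16, set 0) → VC-HIT  vc=[28, 10]
15: 0x71 (blk 28, set 0) → VC-HIT  vc=[16, 10]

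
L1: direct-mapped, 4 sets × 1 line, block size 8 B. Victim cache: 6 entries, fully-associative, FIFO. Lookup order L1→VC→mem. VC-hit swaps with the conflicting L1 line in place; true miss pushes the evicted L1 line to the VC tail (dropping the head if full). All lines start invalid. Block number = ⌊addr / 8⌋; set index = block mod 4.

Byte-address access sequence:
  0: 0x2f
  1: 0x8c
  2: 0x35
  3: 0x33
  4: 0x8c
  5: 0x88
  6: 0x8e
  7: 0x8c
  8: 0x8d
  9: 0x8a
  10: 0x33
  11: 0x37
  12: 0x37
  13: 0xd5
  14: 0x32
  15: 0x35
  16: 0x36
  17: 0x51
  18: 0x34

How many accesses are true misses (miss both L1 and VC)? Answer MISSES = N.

MISSES = 5

  [0] addr=0x2f blk=5 s=1: MISS | VC []
  [1] addr=0x8c blk=17 s=1: MISS | VC [5]
  [2] addr=0x35 blk=6 s=2: MISS | VC [5]
  [3] addr=0x33 blk=6 s=2: L1-HIT | VC [5]
  [4] addr=0x8c blk=17 s=1: L1-HIT | VC [5]
  [5] addr=0x88 blk=17 s=1: L1-HIT | VC [5]
  [6] addr=0x8e blk=17 s=1: L1-HIT | VC [5]
  [7] addr=0x8c blk=17 s=1: L1-HIT | VC [5]
  [8] addr=0x8d blk=17 s=1: L1-HIT | VC [5]
  [9] addr=0x8a blk=17 s=1: L1-HIT | VC [5]
  [10] addr=0x33 blk=6 s=2: L1-HIT | VC [5]
  [11] addr=0x37 blk=6 s=2: L1-HIT | VC [5]
  [12] addr=0x37 blk=6 s=2: L1-HIT | VC [5]
  [13] addr=0xd5 blk=26 s=2: MISS | VC [5, 6]
  [14] addr=0x32 blk=6 s=2: VC-HIT | VC [5, 26]
  [15] addr=0x35 blk=6 s=2: L1-HIT | VC [5, 26]
  [16] addr=0x36 blk=6 s=2: L1-HIT | VC [5, 26]
  [17] addr=0x51 blk=10 s=2: MISS | VC [5, 26, 6]
  [18] addr=0x34 blk=6 s=2: VC-HIT | VC [5, 26, 10]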